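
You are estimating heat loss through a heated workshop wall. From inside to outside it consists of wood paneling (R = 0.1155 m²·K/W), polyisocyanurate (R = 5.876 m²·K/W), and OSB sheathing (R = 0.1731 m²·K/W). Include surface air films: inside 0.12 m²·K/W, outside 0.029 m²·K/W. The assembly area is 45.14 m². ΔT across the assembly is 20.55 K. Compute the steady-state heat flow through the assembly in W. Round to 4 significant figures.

R_total = 0.12 + 0.1155 + 5.876 + 0.1731 + 0.029 = 6.3136 m²·K/W
Q = A·ΔT/R = 45.14 × 20.55 / 6.3136 = 146.93 W

146.9 W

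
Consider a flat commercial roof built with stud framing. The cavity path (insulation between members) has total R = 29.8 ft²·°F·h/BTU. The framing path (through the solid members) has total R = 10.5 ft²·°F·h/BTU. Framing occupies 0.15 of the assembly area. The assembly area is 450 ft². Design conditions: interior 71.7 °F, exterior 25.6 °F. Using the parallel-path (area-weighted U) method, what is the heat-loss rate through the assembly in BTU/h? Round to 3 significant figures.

U_eff = 0.85/29.8 + 0.15/10.5 = 0.02852 + 0.01429 = 0.04281
R_eff = 1/U_eff = 23.36 ft²·°F·h/BTU
Q = 450 × (71.7 − 25.6) / 23.36 = 888.1 BTU/h

888 BTU/h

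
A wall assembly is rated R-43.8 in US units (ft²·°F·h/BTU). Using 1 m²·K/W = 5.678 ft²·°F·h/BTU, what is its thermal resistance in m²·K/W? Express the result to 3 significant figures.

R_SI = 43.8/5.678 = 7.714

7.71 m²·K/W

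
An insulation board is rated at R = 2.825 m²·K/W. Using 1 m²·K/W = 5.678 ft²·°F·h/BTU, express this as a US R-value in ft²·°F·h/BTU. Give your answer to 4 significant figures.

16.04 ft²·°F·h/BTU

R_US = 2.825 × 5.678 = 16.04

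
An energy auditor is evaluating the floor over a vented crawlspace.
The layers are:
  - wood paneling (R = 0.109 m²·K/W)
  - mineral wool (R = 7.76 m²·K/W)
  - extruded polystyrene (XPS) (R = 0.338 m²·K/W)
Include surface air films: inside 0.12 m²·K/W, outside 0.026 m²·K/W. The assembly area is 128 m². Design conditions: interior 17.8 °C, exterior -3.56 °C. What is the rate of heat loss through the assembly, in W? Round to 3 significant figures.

327 W

R_total = 0.12 + 0.109 + 7.76 + 0.338 + 0.026 = 8.353 m²·K/W
Q = A·ΔT/R = 128 × (17.8 − (-3.56)) / 8.353 = 327.3 W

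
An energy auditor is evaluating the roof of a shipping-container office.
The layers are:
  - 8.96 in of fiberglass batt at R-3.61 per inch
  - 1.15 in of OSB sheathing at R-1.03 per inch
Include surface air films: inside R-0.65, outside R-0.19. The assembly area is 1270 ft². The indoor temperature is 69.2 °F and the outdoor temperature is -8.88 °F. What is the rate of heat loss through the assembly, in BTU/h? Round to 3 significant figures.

2890 BTU/h

8.96 × 3.61 = 32.35
1.15 × 1.03 = 1.184
R_total = 0.65 + 32.35 + 1.184 + 0.19 = 34.37 ft²·°F·h/BTU
Q = A·ΔT/R = 1270 × (69.2 − (-8.88)) / 34.37 = 2885 BTU/h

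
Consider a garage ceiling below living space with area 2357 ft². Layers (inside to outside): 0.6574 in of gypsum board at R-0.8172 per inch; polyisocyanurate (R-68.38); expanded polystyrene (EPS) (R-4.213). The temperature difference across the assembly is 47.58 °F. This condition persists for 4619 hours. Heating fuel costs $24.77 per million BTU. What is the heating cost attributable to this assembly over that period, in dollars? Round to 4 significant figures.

0.6574 × 0.8172 = 0.53723
R_total = 0.53723 + 68.38 + 4.213 = 73.13 ft²·°F·h/BTU
Q = 2357 × 47.58 / 73.13 = 1533.5 BTU/h
E = 1533.5 × 4619 = 7083300 BTU
Cost = 7083300/10⁶ × 24.77 = $175.45

175.5 dollars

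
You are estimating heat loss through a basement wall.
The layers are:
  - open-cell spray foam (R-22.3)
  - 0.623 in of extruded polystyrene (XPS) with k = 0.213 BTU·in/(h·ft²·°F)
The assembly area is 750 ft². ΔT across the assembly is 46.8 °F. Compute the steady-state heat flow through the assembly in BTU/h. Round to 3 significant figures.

0.623/0.213 = 2.925
R_total = 22.3 + 2.925 = 25.22 ft²·°F·h/BTU
Q = A·ΔT/R = 750 × 46.8 / 25.22 = 1391 BTU/h

1390 BTU/h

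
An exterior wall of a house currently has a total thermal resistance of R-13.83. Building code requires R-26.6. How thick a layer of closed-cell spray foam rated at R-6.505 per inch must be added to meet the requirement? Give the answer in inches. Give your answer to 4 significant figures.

ΔR = 26.6 − 13.83 = 12.77 ft²·°F·h/BTU
L = ΔR / (R/in) = 12.77/6.505 = 1.9631 in

1.963 in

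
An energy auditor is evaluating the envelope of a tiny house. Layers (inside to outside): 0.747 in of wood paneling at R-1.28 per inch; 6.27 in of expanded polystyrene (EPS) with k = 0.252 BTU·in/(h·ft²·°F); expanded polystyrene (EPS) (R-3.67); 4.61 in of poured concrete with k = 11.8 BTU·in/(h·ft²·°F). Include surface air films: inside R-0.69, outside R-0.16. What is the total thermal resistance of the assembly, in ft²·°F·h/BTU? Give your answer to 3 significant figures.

0.747 × 1.28 = 0.9562
6.27/0.252 = 24.88
4.61/11.8 = 0.3907
R_total = 0.69 + 0.9562 + 24.88 + 3.67 + 0.3907 + 0.16 = 30.75 ft²·°F·h/BTU

30.7 ft²·°F·h/BTU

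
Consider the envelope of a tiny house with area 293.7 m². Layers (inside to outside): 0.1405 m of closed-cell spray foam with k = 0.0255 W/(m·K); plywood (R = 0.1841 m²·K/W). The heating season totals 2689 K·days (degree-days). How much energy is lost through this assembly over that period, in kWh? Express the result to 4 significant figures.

0.1405/0.0255 = 5.5098
R_total = 5.5098 + 0.1841 = 5.6939 m²·K/W
E = A × HDD × 24 / R / 1000 = 293.7 × 2689 × 24 / 5.6939 / 1000 = 3328.9 kWh

3329 kWh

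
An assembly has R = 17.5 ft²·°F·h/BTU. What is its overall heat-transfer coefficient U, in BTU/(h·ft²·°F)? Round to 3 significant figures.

U = 1/R = 1/17.5 = 0.05714

0.0571 BTU/(h·ft²·°F)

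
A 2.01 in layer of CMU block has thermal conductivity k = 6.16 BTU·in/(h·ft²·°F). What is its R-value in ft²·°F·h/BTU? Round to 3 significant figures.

R = L/k = 2.01/6.16 = 0.3263 ft²·°F·h/BTU

0.326 ft²·°F·h/BTU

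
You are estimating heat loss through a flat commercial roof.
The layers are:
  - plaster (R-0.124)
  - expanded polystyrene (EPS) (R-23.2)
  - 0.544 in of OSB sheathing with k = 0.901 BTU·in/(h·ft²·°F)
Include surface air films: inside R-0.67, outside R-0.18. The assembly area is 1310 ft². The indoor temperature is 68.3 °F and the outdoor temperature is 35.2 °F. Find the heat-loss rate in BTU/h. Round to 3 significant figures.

1750 BTU/h

0.544/0.901 = 0.6038
R_total = 0.67 + 0.124 + 23.2 + 0.6038 + 0.18 = 24.78 ft²·°F·h/BTU
Q = A·ΔT/R = 1310 × (68.3 − 35.2) / 24.78 = 1750 BTU/h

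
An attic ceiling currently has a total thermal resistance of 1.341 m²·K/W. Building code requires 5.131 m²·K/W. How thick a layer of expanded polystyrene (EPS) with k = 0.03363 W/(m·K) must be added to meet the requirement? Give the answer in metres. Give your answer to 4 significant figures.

ΔR = 5.131 − 1.341 = 3.79 m²·K/W
L = ΔR × k = 3.79 × 0.03363 = 0.12746 m

0.1275 m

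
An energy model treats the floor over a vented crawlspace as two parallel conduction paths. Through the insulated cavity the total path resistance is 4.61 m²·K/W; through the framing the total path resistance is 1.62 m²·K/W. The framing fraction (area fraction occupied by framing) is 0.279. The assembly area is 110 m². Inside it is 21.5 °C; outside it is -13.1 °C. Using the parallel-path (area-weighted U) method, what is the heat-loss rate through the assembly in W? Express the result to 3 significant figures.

1250 W

U_eff = 0.721/4.61 + 0.279/1.62 = 0.1564 + 0.1722 = 0.3286
R_eff = 1/U_eff = 3.043 m²·K/W
Q = 110 × (21.5 − (-13.1)) / 3.043 = 1251 W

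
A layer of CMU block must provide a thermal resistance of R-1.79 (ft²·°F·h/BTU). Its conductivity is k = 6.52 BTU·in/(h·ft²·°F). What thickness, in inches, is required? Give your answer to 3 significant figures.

L = R × k = 1.79 × 6.52 = 11.67 in

11.7 in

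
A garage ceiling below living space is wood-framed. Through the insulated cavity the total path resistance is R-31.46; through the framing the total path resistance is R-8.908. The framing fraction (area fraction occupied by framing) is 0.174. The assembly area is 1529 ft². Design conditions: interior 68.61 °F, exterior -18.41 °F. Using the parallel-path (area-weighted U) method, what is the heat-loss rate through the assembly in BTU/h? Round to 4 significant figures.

U_eff = 0.826/31.46 + 0.174/8.908 = 0.026256 + 0.019533 = 0.045789
R_eff = 1/U_eff = 21.84 ft²·°F·h/BTU
Q = 1529 × (68.61 − (-18.41)) / 21.84 = 6092.3 BTU/h

6092 BTU/h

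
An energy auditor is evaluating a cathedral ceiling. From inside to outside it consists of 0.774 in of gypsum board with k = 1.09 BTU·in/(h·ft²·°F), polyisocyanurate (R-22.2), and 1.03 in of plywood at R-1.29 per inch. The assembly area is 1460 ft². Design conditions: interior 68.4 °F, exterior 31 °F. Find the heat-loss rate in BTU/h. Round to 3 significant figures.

2250 BTU/h

0.774/1.09 = 0.7101
1.03 × 1.29 = 1.329
R_total = 0.7101 + 22.2 + 1.329 = 24.24 ft²·°F·h/BTU
Q = A·ΔT/R = 1460 × (68.4 − 31) / 24.24 = 2253 BTU/h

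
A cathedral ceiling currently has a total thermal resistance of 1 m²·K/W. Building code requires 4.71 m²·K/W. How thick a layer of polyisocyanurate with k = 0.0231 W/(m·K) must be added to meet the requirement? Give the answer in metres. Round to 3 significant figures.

0.0857 m

ΔR = 4.71 − 1 = 3.71 m²·K/W
L = ΔR × k = 3.71 × 0.0231 = 0.0857 m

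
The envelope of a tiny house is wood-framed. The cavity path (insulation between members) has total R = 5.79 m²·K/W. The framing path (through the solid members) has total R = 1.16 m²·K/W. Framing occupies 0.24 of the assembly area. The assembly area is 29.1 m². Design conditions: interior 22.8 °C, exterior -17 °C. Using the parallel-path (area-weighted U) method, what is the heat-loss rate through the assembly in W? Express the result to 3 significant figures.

U_eff = 0.76/5.79 + 0.24/1.16 = 0.1313 + 0.2069 = 0.3382
R_eff = 1/U_eff = 2.957 m²·K/W
Q = 29.1 × (22.8 − (-17)) / 2.957 = 391.6 W

392 W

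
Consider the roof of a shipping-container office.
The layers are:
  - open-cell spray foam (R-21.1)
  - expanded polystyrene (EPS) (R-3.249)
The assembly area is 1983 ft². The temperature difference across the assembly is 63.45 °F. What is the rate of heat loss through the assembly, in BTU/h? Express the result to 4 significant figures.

5167 BTU/h

R_total = 21.1 + 3.249 = 24.349 ft²·°F·h/BTU
Q = A·ΔT/R = 1983 × 63.45 / 24.349 = 5167.4 BTU/h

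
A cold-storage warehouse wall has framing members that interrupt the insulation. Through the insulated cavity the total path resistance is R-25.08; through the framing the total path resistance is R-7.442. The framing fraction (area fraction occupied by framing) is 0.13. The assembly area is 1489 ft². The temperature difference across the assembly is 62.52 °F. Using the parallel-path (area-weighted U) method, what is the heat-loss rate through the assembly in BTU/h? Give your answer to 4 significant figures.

U_eff = 0.87/25.08 + 0.13/7.442 = 0.034689 + 0.017468 = 0.052157
R_eff = 1/U_eff = 19.173 ft²·°F·h/BTU
Q = 1489 × 62.52 / 19.173 = 4855.5 BTU/h

4855 BTU/h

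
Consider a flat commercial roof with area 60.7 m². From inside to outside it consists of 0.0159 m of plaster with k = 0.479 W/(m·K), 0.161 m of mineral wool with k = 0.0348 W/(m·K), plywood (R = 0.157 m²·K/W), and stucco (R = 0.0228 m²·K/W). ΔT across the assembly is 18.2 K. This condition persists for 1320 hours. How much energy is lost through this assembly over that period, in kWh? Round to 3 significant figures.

0.0159/0.479 = 0.03319
0.161/0.0348 = 4.626
R_total = 0.03319 + 4.626 + 0.157 + 0.0228 = 4.839 m²·K/W
Q = 60.7 × 18.2 / 4.839 = 228.3 W
E = 228.3 W × 1320 h / 1000 = 301.3 kWh

301 kWh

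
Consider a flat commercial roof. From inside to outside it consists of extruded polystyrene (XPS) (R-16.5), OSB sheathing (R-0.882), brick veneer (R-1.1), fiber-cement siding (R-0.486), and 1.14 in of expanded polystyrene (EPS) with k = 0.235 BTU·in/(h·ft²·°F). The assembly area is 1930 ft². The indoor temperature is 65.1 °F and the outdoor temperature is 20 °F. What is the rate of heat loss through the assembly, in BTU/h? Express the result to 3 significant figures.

1.14/0.235 = 4.851
R_total = 16.5 + 0.882 + 1.1 + 0.486 + 4.851 = 23.82 ft²·°F·h/BTU
Q = A·ΔT/R = 1930 × (65.1 − 20) / 23.82 = 3654 BTU/h

3650 BTU/h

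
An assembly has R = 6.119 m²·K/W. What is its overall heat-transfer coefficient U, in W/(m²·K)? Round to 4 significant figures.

0.1634 W/(m²·K)

U = 1/R = 1/6.119 = 0.16343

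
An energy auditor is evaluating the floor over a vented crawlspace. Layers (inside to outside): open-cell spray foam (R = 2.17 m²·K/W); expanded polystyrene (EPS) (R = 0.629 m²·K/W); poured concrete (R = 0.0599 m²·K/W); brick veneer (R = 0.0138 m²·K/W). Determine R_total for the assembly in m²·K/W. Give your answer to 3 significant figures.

R_total = 2.17 + 0.629 + 0.0599 + 0.0138 = 2.873 m²·K/W

2.87 m²·K/W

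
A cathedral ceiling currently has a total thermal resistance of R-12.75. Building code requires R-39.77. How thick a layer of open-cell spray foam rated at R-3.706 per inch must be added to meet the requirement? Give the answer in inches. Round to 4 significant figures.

7.291 in

ΔR = 39.77 − 12.75 = 27.02 ft²·°F·h/BTU
L = ΔR / (R/in) = 27.02/3.706 = 7.2909 in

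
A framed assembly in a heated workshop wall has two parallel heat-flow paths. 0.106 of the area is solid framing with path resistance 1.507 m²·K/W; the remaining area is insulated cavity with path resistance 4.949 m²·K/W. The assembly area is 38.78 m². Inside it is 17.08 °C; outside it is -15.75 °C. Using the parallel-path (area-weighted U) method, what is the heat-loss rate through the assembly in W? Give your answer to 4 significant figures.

U_eff = 0.894/4.949 + 0.106/1.507 = 0.18064 + 0.070338 = 0.25098
R_eff = 1/U_eff = 3.9844 m²·K/W
Q = 38.78 × (17.08 − (-15.75)) / 3.9844 = 319.54 W

319.5 W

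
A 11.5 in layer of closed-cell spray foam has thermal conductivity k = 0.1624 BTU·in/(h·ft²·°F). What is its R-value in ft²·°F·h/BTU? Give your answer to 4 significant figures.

R = L/k = 11.5/0.1624 = 70.813 ft²·°F·h/BTU

70.81 ft²·°F·h/BTU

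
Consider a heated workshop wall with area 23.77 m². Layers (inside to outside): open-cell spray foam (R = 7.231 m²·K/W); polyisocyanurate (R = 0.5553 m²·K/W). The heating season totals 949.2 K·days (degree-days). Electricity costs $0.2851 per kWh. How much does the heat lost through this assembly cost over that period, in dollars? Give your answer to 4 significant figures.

19.83 dollars

R_total = 7.231 + 0.5553 = 7.7863 m²·K/W
E = A × HDD × 24 / R / 1000 = 23.77 × 949.2 × 24 / 7.7863 / 1000 = 69.545 kWh
Cost = 69.545 × 0.2851 = $19.827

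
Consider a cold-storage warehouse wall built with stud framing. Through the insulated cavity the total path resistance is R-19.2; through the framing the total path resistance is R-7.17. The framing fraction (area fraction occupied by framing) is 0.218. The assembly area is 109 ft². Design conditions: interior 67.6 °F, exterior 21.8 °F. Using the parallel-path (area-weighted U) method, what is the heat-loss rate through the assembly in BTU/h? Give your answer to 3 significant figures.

355 BTU/h

U_eff = 0.782/19.2 + 0.218/7.17 = 0.04073 + 0.0304 = 0.07113
R_eff = 1/U_eff = 14.06 ft²·°F·h/BTU
Q = 109 × (67.6 − 21.8) / 14.06 = 355.1 BTU/h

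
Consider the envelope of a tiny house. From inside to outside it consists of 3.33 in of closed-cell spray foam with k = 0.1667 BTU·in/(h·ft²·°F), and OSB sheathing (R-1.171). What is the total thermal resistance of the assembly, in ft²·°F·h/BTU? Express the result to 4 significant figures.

3.33/0.1667 = 19.976
R_total = 19.976 + 1.171 = 21.147 ft²·°F·h/BTU

21.15 ft²·°F·h/BTU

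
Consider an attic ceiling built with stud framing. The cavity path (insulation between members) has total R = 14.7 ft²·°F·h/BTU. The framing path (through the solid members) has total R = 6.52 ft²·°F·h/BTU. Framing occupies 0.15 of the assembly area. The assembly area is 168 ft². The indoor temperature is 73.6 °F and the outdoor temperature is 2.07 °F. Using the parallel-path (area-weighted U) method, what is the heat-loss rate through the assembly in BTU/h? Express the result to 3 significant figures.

U_eff = 0.85/14.7 + 0.15/6.52 = 0.05782 + 0.02301 = 0.08083
R_eff = 1/U_eff = 12.37 ft²·°F·h/BTU
Q = 168 × (73.6 − 2.07) / 12.37 = 971.3 BTU/h

971 BTU/h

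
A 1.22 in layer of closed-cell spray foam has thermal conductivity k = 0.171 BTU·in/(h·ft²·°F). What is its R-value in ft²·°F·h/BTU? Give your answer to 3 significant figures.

R = L/k = 1.22/0.171 = 7.135 ft²·°F·h/BTU

7.13 ft²·°F·h/BTU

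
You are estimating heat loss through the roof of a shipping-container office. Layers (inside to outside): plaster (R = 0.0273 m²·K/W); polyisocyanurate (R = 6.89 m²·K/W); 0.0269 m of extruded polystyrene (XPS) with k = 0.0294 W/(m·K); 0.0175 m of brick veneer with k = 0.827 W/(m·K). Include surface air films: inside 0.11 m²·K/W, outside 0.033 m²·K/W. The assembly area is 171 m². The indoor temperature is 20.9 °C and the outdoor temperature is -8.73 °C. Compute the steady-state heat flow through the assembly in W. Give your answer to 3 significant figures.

0.0269/0.0294 = 0.915
0.0175/0.827 = 0.02116
R_total = 0.11 + 0.0273 + 6.89 + 0.915 + 0.02116 + 0.033 = 7.996 m²·K/W
Q = A·ΔT/R = 171 × (20.9 − (-8.73)) / 7.996 = 633.6 W

634 W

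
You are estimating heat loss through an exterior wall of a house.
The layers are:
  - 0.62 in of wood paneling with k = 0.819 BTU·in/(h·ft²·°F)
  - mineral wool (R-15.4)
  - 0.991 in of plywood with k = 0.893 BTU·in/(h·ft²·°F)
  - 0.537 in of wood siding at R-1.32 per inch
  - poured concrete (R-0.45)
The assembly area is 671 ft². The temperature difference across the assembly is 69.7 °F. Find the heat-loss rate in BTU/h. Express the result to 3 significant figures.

0.62/0.819 = 0.757
0.991/0.893 = 1.11
0.537 × 1.32 = 0.7088
R_total = 0.757 + 15.4 + 1.11 + 0.7088 + 0.45 = 18.43 ft²·°F·h/BTU
Q = A·ΔT/R = 671 × 69.7 / 18.43 = 2538 BTU/h

2540 BTU/h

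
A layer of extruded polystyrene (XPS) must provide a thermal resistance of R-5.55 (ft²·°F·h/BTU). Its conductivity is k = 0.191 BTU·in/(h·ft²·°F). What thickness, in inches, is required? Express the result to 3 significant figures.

L = R × k = 5.55 × 0.191 = 1.06 in

1.06 in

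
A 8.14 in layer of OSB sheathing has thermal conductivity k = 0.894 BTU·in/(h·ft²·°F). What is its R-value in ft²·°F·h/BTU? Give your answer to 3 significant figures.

9.11 ft²·°F·h/BTU

R = L/k = 8.14/0.894 = 9.105 ft²·°F·h/BTU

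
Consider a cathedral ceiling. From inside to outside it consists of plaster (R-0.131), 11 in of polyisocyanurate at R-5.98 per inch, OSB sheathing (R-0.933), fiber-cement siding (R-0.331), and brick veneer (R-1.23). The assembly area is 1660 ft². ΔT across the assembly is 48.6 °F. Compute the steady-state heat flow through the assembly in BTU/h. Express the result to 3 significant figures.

11 × 5.98 = 65.78
R_total = 0.131 + 65.78 + 0.933 + 0.331 + 1.23 = 68.41 ft²·°F·h/BTU
Q = A·ΔT/R = 1660 × 48.6 / 68.41 = 1179 BTU/h

1180 BTU/h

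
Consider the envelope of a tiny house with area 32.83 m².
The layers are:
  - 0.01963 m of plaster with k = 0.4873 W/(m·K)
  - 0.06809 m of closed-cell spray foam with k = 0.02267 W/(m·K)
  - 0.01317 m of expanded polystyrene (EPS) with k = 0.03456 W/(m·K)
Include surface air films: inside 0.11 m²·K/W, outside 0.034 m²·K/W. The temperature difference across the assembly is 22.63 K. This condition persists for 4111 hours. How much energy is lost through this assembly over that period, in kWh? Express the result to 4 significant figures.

0.01963/0.4873 = 0.040283
0.06809/0.02267 = 3.0035
0.01317/0.03456 = 0.38108
R_total = 0.11 + 0.040283 + 3.0035 + 0.38108 + 0.034 = 3.5689 m²·K/W
Q = 32.83 × 22.63 / 3.5689 = 208.17 W
E = 208.17 W × 4111 h / 1000 = 855.8 kWh

855.8 kWh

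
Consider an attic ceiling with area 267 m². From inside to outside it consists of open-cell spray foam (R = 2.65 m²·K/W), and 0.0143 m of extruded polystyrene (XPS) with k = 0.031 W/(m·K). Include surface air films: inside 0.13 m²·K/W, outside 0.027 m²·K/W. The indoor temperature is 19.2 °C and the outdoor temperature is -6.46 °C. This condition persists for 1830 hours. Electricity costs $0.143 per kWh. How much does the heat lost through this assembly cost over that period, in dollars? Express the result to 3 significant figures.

549 dollars

0.0143/0.031 = 0.4613
R_total = 0.13 + 2.65 + 0.4613 + 0.027 = 3.268 m²·K/W
Q = 267 × (19.2 − (-6.46)) / 3.268 = 2096 W
E = 2096 W × 1830 h / 1000 = 3836 kWh
Cost = 3836 × 0.143 = $548.6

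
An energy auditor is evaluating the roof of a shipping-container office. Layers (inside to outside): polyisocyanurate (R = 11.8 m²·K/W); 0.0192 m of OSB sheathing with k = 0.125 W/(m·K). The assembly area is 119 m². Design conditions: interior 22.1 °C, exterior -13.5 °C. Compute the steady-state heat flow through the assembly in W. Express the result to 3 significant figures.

354 W

0.0192/0.125 = 0.1536
R_total = 11.8 + 0.1536 = 11.95 m²·K/W
Q = A·ΔT/R = 119 × (22.1 − (-13.5)) / 11.95 = 354.4 W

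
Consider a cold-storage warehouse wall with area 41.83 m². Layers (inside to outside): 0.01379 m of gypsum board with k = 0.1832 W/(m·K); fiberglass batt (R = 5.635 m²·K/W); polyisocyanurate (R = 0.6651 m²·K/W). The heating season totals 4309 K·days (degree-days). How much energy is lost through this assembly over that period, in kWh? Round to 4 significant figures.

0.01379/0.1832 = 0.075273
R_total = 0.075273 + 5.635 + 0.6651 = 6.3754 m²·K/W
E = A × HDD × 24 / R / 1000 = 41.83 × 4309 × 24 / 6.3754 / 1000 = 678.53 kWh

678.5 kWh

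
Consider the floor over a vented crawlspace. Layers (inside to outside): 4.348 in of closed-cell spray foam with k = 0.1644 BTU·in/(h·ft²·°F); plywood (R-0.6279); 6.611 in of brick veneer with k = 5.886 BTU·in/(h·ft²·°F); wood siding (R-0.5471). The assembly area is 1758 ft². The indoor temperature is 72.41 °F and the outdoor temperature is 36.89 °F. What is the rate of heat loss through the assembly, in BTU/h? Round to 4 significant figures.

4.348/0.1644 = 26.448
6.611/5.886 = 1.1232
R_total = 26.448 + 0.6279 + 1.1232 + 0.5471 = 28.746 ft²·°F·h/BTU
Q = A·ΔT/R = 1758 × (72.41 − 36.89) / 28.746 = 2172.3 BTU/h

2172 BTU/h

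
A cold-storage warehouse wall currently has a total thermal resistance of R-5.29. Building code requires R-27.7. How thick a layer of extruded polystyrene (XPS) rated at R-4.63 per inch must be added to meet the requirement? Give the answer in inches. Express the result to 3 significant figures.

ΔR = 27.7 − 5.29 = 22.41 ft²·°F·h/BTU
L = ΔR / (R/in) = 22.41/4.63 = 4.84 in

4.84 in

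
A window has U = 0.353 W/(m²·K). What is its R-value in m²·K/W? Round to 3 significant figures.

R = 1/U = 1/0.353 = 2.833

2.83 m²·K/W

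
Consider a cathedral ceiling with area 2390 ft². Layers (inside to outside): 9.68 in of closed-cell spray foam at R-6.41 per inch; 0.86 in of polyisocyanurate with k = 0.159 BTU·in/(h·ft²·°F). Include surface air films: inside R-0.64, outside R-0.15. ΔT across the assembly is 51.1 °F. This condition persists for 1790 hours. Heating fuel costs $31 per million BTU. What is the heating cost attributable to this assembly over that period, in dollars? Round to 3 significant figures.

99.3 dollars

9.68 × 6.41 = 62.05
0.86/0.159 = 5.409
R_total = 0.64 + 62.05 + 5.409 + 0.15 = 68.25 ft²·°F·h/BTU
Q = 2390 × 51.1 / 68.25 = 1789 BTU/h
E = 1789 × 1790 = 3203000 BTU
Cost = 3203000/10⁶ × 31 = $99.3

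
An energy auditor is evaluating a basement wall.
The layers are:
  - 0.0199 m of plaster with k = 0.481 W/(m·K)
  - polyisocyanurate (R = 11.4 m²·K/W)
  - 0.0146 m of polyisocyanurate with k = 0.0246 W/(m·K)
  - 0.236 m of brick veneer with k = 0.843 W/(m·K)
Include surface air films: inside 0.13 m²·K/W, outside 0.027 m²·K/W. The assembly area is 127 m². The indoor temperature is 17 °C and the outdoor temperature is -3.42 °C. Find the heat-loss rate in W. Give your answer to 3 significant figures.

208 W

0.0199/0.481 = 0.04137
0.0146/0.0246 = 0.5935
0.236/0.843 = 0.28
R_total = 0.13 + 0.04137 + 11.4 + 0.5935 + 0.28 + 0.027 = 12.47 m²·K/W
Q = A·ΔT/R = 127 × (17 − (-3.42)) / 12.47 = 207.9 W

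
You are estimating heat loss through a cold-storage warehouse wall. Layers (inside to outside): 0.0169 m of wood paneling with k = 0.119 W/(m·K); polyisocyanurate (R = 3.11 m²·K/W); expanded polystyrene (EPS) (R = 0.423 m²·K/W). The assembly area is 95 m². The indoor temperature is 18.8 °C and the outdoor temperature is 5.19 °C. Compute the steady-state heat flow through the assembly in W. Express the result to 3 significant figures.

0.0169/0.119 = 0.142
R_total = 0.142 + 3.11 + 0.423 = 3.675 m²·K/W
Q = A·ΔT/R = 95 × (18.8 − 5.19) / 3.675 = 351.8 W

352 W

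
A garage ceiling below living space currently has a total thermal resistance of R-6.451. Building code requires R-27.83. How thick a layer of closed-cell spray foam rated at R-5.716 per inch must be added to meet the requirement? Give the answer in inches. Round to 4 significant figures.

ΔR = 27.83 − 6.451 = 21.379 ft²·°F·h/BTU
L = ΔR / (R/in) = 21.379/5.716 = 3.7402 in

3.740 in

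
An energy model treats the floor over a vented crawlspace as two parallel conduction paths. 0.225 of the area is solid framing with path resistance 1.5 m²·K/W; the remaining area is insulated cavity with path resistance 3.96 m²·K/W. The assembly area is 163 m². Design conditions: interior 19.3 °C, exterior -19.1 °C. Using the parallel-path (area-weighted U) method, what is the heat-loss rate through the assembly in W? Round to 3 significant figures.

U_eff = 0.775/3.96 + 0.225/1.5 = 0.1957 + 0.15 = 0.3457
R_eff = 1/U_eff = 2.893 m²·K/W
Q = 163 × (19.3 − (-19.1)) / 2.893 = 2164 W

2160 W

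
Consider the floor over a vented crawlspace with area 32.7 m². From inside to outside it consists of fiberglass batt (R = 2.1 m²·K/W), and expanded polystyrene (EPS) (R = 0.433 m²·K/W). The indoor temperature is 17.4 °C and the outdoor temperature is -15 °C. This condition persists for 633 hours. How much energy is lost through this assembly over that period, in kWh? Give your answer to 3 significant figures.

265 kWh

R_total = 2.1 + 0.433 = 2.533 m²·K/W
Q = 32.7 × (17.4 − (-15)) / 2.533 = 418.3 W
E = 418.3 W × 633 h / 1000 = 264.8 kWh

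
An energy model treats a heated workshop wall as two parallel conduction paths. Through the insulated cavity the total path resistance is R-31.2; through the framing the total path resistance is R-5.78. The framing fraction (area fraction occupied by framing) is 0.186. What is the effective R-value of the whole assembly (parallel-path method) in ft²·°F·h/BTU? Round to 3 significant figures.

17.2 ft²·°F·h/BTU

U_eff = 0.814/31.2 + 0.186/5.78 = 0.02609 + 0.03218 = 0.05827
R_eff = 1/U_eff = 17.16 ft²·°F·h/BTU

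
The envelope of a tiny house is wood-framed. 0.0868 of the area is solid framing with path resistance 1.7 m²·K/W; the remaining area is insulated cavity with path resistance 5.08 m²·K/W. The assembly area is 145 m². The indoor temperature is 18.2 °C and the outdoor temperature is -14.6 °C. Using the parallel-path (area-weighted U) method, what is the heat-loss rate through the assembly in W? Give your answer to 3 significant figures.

1100 W

U_eff = 0.9132/5.08 + 0.0868/1.7 = 0.1798 + 0.05106 = 0.2308
R_eff = 1/U_eff = 4.332 m²·K/W
Q = 145 × (18.2 − (-14.6)) / 4.332 = 1098 W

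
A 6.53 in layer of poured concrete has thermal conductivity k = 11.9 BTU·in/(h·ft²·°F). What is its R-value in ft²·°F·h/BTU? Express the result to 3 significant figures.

0.549 ft²·°F·h/BTU

R = L/k = 6.53/11.9 = 0.5487 ft²·°F·h/BTU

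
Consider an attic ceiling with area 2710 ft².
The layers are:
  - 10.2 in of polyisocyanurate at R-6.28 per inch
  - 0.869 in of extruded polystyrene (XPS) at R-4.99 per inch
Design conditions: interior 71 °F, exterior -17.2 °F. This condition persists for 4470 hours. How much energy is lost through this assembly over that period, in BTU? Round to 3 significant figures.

10.2 × 6.28 = 64.06
0.869 × 4.99 = 4.336
R_total = 64.06 + 4.336 = 68.39 ft²·°F·h/BTU
Q = 2710 × (71 − (-17.2)) / 68.39 = 3495 BTU/h
E = 3495 × 4470 = 15620000 BTU

15600000 BTU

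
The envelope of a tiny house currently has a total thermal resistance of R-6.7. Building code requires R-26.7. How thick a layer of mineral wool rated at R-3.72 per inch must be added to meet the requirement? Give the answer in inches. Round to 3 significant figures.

ΔR = 26.7 − 6.7 = 20 ft²·°F·h/BTU
L = ΔR / (R/in) = 20/3.72 = 5.376 in

5.38 in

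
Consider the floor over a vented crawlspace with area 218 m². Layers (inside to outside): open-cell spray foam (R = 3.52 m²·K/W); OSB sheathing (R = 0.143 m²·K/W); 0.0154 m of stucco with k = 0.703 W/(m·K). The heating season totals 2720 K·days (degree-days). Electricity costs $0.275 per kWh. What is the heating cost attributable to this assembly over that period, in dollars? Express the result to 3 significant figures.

1060 dollars

0.0154/0.703 = 0.02191
R_total = 3.52 + 0.143 + 0.02191 = 3.685 m²·K/W
E = A × HDD × 24 / R / 1000 = 218 × 2720 × 24 / 3.685 / 1000 = 3862 kWh
Cost = 3862 × 0.275 = $1062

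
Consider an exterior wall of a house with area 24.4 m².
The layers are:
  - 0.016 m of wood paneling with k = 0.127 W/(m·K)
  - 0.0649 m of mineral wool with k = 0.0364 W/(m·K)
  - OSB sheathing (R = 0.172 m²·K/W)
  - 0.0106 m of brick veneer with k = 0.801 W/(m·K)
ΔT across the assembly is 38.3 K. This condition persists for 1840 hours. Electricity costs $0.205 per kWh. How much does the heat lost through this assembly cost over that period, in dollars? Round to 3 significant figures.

168 dollars

0.016/0.127 = 0.126
0.0649/0.0364 = 1.783
0.0106/0.801 = 0.01323
R_total = 0.126 + 1.783 + 0.172 + 0.01323 = 2.094 m²·K/W
Q = 24.4 × 38.3 / 2.094 = 446.2 W
E = 446.2 W × 1840 h / 1000 = 821.1 kWh
Cost = 821.1 × 0.205 = $168.3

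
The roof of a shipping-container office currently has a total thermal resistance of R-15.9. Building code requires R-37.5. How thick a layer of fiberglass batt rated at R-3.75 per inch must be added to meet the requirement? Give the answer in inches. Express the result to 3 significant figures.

ΔR = 37.5 − 15.9 = 21.6 ft²·°F·h/BTU
L = ΔR / (R/in) = 21.6/3.75 = 5.76 in

5.76 in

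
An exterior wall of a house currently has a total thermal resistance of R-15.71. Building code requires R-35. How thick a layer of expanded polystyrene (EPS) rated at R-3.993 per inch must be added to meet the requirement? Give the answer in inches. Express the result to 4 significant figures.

4.831 in

ΔR = 35 − 15.71 = 19.29 ft²·°F·h/BTU
L = ΔR / (R/in) = 19.29/3.993 = 4.831 in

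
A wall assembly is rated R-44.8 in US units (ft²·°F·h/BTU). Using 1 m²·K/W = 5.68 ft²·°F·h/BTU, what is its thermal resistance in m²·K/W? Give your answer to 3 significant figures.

7.89 m²·K/W

R_SI = 44.8/5.68 = 7.887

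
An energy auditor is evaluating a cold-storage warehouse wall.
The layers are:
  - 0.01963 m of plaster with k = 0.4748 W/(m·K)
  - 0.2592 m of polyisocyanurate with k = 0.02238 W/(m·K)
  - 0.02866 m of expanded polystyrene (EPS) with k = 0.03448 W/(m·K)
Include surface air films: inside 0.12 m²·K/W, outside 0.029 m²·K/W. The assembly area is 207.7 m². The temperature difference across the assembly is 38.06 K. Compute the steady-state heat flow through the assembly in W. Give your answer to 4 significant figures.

0.01963/0.4748 = 0.041344
0.2592/0.02238 = 11.582
0.02866/0.03448 = 0.83121
R_total = 0.12 + 0.041344 + 11.582 + 0.83121 + 0.029 = 12.603 m²·K/W
Q = A·ΔT/R = 207.7 × 38.06 / 12.603 = 627.22 W

627.2 W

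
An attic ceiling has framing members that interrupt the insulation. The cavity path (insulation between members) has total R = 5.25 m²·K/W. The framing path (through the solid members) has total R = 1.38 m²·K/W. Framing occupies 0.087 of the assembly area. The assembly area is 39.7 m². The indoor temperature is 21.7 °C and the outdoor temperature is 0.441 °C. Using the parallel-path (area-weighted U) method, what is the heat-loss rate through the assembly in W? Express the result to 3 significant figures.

200 W

U_eff = 0.913/5.25 + 0.087/1.38 = 0.1739 + 0.06304 = 0.2369
R_eff = 1/U_eff = 4.22 m²·K/W
Q = 39.7 × (21.7 − 0.441) / 4.22 = 200 W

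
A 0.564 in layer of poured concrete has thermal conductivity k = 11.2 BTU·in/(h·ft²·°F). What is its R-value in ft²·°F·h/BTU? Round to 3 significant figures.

R = L/k = 0.564/11.2 = 0.05036 ft²·°F·h/BTU

0.0504 ft²·°F·h/BTU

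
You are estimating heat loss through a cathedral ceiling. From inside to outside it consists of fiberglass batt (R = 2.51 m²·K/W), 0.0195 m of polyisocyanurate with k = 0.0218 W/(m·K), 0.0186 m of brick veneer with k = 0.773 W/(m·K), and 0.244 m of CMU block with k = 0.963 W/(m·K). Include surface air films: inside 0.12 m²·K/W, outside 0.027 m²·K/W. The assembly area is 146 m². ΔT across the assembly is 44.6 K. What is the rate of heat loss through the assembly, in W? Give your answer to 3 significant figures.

1700 W

0.0195/0.0218 = 0.8945
0.0186/0.773 = 0.02406
0.244/0.963 = 0.2534
R_total = 0.12 + 2.51 + 0.8945 + 0.02406 + 0.2534 + 0.027 = 3.829 m²·K/W
Q = A·ΔT/R = 146 × 44.6 / 3.829 = 1701 W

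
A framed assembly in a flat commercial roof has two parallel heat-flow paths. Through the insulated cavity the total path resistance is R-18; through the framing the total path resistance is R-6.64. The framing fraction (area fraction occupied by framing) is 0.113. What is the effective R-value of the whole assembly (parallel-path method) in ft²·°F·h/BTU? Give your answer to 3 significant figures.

15.1 ft²·°F·h/BTU

U_eff = 0.887/18 + 0.113/6.64 = 0.04928 + 0.01702 = 0.0663
R_eff = 1/U_eff = 15.08 ft²·°F·h/BTU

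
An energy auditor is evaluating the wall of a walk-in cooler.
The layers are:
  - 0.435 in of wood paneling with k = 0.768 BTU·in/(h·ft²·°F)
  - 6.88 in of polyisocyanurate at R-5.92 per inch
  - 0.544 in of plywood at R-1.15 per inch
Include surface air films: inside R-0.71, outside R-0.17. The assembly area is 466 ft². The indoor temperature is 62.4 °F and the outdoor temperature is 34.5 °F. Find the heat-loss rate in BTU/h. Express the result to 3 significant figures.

0.435/0.768 = 0.5664
6.88 × 5.92 = 40.73
0.544 × 1.15 = 0.6256
R_total = 0.71 + 0.5664 + 40.73 + 0.6256 + 0.17 = 42.8 ft²·°F·h/BTU
Q = A·ΔT/R = 466 × (62.4 − 34.5) / 42.8 = 303.8 BTU/h

304 BTU/h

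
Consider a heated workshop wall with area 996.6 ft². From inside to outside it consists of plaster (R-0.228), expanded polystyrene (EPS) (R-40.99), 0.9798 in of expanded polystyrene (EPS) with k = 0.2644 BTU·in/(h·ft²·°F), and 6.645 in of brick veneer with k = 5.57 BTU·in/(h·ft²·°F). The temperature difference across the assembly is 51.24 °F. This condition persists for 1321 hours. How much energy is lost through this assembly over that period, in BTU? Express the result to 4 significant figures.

1463000 BTU

0.9798/0.2644 = 3.7057
6.645/5.57 = 1.193
R_total = 0.228 + 40.99 + 3.7057 + 1.193 = 46.117 ft²·°F·h/BTU
Q = 996.6 × 51.24 / 46.117 = 1107.3 BTU/h
E = 1107.3 × 1321 = 1462800 BTU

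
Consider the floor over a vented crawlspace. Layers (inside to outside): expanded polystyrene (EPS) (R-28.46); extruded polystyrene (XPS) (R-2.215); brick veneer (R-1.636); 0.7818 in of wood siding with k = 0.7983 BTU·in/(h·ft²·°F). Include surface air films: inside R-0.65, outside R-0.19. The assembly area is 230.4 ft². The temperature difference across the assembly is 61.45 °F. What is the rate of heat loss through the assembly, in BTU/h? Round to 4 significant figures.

414.8 BTU/h

0.7818/0.7983 = 0.97933
R_total = 0.65 + 28.46 + 2.215 + 1.636 + 0.97933 + 0.19 = 34.13 ft²·°F·h/BTU
Q = A·ΔT/R = 230.4 × 61.45 / 34.13 = 414.82 BTU/h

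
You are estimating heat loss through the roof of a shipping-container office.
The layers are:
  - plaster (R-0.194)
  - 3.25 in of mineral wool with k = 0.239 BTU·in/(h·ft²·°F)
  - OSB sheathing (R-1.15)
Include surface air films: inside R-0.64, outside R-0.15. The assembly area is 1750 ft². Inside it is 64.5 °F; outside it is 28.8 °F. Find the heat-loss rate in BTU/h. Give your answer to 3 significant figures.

3970 BTU/h

3.25/0.239 = 13.6
R_total = 0.64 + 0.194 + 13.6 + 1.15 + 0.15 = 15.73 ft²·°F·h/BTU
Q = A·ΔT/R = 1750 × (64.5 − 28.8) / 15.73 = 3971 BTU/h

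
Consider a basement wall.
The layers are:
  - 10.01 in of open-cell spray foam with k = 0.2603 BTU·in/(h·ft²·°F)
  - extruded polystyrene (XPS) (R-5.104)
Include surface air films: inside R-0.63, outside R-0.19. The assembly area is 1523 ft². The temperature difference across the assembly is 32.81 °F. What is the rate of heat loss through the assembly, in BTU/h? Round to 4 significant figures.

10.01/0.2603 = 38.456
R_total = 0.63 + 38.456 + 5.104 + 0.19 = 44.38 ft²·°F·h/BTU
Q = A·ΔT/R = 1523 × 32.81 / 44.38 = 1126 BTU/h

1126 BTU/h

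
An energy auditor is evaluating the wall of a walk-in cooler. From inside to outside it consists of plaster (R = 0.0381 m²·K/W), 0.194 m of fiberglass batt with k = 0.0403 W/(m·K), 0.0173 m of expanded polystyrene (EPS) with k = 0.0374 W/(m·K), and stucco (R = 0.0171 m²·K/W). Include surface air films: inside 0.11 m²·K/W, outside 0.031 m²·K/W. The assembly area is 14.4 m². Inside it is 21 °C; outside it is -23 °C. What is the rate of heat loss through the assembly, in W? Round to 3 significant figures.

0.194/0.0403 = 4.814
0.0173/0.0374 = 0.4626
R_total = 0.11 + 0.0381 + 4.814 + 0.4626 + 0.0171 + 0.031 = 5.473 m²·K/W
Q = A·ΔT/R = 14.4 × (21 − (-23)) / 5.473 = 115.8 W

116 W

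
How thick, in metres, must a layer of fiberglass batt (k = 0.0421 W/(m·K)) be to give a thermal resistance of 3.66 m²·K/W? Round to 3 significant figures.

L = R·k = 3.66 × 0.0421 = 0.1541 m

0.154 m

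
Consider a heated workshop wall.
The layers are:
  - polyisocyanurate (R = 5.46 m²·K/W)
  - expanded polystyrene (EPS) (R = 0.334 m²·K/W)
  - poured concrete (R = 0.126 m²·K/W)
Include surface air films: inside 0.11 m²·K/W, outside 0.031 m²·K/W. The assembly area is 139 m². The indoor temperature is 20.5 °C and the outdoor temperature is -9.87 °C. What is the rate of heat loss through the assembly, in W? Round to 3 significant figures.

696 W

R_total = 0.11 + 5.46 + 0.334 + 0.126 + 0.031 = 6.061 m²·K/W
Q = A·ΔT/R = 139 × (20.5 − (-9.87)) / 6.061 = 696.5 W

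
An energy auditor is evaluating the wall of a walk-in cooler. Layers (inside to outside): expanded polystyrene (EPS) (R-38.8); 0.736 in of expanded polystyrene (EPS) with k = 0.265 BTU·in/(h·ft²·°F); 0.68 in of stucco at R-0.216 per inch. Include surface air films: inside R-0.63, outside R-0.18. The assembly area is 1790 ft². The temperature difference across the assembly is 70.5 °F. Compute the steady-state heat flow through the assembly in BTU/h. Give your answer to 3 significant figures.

0.736/0.265 = 2.777
0.68 × 0.216 = 0.1469
R_total = 0.63 + 38.8 + 2.777 + 0.1469 + 0.18 = 42.53 ft²·°F·h/BTU
Q = A·ΔT/R = 1790 × 70.5 / 42.53 = 2967 BTU/h

2970 BTU/h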